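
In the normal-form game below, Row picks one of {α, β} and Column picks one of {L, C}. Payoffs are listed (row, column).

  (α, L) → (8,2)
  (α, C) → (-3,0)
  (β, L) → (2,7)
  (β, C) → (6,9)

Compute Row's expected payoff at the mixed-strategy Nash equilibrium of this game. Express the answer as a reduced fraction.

18/5

Column mixes with probability q on L, chosen so Row is indifferent: 8q + (-3)(1−q) = 2q + 6(1−q) gives q = 3/5.
Row's expected payoff (from either row, since indifferent) is 8·3/5 + (-3)·2/5 = 18/5.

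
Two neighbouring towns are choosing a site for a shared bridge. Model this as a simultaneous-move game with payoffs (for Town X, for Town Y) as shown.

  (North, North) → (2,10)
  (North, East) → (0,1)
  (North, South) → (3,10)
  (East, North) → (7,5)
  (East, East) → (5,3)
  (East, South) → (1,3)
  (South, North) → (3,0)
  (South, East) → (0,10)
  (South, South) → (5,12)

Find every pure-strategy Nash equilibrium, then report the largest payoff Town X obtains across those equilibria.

(East, North) is a pure NE (Town X: 7 ≥ 3; Town Y: 5 ≥ 3). Town X gets 7.
Both South is a pure NE (Town X: 5 ≥ 3; Town Y: 12 ≥ 10). Town X gets 5.
Every other cell has a profitable deviation for at least one player. Highest of {7, 5} is 7.

7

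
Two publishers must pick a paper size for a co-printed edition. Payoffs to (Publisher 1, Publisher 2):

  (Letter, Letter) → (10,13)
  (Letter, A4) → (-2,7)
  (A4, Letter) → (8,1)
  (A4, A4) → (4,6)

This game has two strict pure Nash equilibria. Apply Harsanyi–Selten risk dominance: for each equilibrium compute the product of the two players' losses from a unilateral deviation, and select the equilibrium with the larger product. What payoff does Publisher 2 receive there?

6

At both Letter: Publisher 1 loses 10 − 8 = 2 by deviating; Publisher 2 loses 13 − 7 = 6. Product = 2·6 = 12.
At both A4: Publisher 1 loses 4 − (-2) = 6 by deviating; Publisher 2 loses 6 − 1 = 5. Product = 6·5 = 30.
30 > 12, so both A4 is risk-dominant. Publisher 2's payoff there is 6.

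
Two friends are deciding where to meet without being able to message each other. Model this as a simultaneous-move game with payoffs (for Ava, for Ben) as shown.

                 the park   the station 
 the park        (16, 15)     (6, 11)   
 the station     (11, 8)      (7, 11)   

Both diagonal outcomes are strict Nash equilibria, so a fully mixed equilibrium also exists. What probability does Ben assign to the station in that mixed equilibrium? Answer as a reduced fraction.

5/6

Ben's mix q on the park must make Ava indifferent between the park and the station.
Ava's payoff from the park: 16q + 6(1−q). From the station: 11q + 7(1−q).
Set equal: 5q = 1(1−q) → q = 1/6.
Probability on the station is 1 − 1/6 = 5/6.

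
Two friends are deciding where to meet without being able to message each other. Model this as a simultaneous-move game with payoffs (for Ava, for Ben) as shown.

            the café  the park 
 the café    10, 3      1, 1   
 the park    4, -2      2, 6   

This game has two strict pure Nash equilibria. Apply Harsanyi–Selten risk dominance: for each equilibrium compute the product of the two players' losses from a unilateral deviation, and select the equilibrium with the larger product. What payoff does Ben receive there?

At both the café: Ava loses 10 − 4 = 6 by deviating; Ben loses 3 − 1 = 2. Product = 6·2 = 12.
At both the park: Ava loses 2 − 1 = 1 by deviating; Ben loses 6 − (-2) = 8. Product = 1·8 = 8.
12 > 8, so both the café is risk-dominant. Ben's payoff there is 3.

3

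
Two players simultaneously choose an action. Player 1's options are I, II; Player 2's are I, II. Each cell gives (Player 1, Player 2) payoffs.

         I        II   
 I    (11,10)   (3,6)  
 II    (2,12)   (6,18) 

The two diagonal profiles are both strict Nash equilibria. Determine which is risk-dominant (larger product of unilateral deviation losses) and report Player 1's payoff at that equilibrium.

11

At both I: Player 1 loses 11 − 2 = 9 by deviating; Player 2 loses 10 − 6 = 4. Product = 9·4 = 36.
At both II: Player 1 loses 6 − 3 = 3 by deviating; Player 2 loses 18 − 12 = 6. Product = 3·6 = 18.
36 > 18, so both I is risk-dominant. Player 1's payoff there is 11.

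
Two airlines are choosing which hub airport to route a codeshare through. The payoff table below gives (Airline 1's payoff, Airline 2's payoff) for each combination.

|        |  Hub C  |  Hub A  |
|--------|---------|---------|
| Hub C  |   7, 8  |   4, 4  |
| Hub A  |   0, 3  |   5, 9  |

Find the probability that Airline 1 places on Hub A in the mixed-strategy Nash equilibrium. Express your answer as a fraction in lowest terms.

2/5

Airline 1's mix p on Hub C must make Airline 2 indifferent between Hub C and Hub A.
Airline 2's payoff from Hub C: 8p + 3(1−p). From Hub A: 4p + 9(1−p).
Set equal: 4p = 6(1−p) → p = 6/10 = 3/5.
Probability on Hub A is 1 − 3/5 = 2/5.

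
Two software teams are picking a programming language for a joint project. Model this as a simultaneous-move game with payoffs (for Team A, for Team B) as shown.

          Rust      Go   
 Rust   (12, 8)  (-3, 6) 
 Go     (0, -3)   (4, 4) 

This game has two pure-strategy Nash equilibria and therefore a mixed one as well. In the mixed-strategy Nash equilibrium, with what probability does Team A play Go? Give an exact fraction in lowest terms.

Team A's mix p on Rust must make Team B indifferent between Rust and Go.
Team B's payoff from Rust: 8p + (-3)(1−p). From Go: 6p + 4(1−p).
Set equal: 2p = 7(1−p) → p = 7/9.
Probability on Go is 1 − 7/9 = 2/9.

2/9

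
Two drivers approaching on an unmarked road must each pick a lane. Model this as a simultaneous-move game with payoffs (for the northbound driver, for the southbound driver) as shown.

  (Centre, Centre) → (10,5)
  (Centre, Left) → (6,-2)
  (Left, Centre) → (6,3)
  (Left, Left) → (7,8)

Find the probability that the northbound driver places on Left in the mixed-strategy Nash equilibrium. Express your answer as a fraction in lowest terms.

7/12

The northbound driver's mix p on Centre must make the southbound driver indifferent between Centre and Left.
The southbound driver's payoff from Centre: 5p + 3(1−p). From Left: (-2)p + 8(1−p).
Set equal: 7p = 5(1−p) → p = 5/12.
Probability on Left is 1 − 5/12 = 7/12.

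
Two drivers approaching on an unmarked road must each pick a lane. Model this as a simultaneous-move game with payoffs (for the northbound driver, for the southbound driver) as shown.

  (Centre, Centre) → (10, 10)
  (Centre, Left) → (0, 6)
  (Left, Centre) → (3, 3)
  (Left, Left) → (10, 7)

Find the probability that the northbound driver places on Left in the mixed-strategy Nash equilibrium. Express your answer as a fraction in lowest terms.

1/2

The northbound driver's mix p on Centre must make the southbound driver indifferent between Centre and Left.
The southbound driver's payoff from Centre: 10p + 3(1−p). From Left: 6p + 7(1−p).
Set equal: 4p = 4(1−p) → p = 4/8 = 1/2.
Probability on Left is 1 − 1/2 = 1/2.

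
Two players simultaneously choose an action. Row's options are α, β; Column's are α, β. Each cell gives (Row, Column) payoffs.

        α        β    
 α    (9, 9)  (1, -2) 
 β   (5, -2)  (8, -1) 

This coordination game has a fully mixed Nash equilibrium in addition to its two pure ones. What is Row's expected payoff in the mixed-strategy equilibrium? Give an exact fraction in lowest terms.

Column mixes with probability q on α, chosen so Row is indifferent: 9q + 1(1−q) = 5q + 8(1−q) gives q = 7/11.
Row's expected payoff (from either row, since indifferent) is 9·7/11 + 1·4/11 = 67/11.

67/11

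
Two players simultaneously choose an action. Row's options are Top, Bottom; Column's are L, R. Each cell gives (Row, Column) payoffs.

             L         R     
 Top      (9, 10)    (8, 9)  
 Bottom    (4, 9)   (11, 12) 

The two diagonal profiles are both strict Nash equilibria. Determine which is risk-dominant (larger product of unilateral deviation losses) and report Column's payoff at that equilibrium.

12

At (Top, L): Row loses 9 − 4 = 5 by deviating; Column loses 10 − 9 = 1. Product = 5·1 = 5.
At (Bottom, R): Row loses 11 − 8 = 3 by deviating; Column loses 12 − 9 = 3. Product = 3·3 = 9.
9 > 5, so (Bottom, R) is risk-dominant. Column's payoff there is 12.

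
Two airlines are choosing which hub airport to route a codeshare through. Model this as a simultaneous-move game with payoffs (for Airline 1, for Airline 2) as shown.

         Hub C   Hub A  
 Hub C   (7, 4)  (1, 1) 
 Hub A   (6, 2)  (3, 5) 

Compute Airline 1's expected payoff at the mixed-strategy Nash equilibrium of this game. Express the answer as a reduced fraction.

Airline 2 mixes with probability q on Hub C, chosen so Airline 1 is indifferent: 7q + 1(1−q) = 6q + 3(1−q) gives q = 2/3.
Airline 1's expected payoff (from either row, since indifferent) is 7·2/3 + 1·1/3 = 5.

5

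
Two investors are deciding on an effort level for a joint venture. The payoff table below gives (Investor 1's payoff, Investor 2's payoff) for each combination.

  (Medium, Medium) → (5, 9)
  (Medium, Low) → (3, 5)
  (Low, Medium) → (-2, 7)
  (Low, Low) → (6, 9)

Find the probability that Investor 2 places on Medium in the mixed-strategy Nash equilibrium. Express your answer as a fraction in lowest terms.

Investor 2's mix q on Medium must make Investor 1 indifferent between Medium and Low.
Investor 1's payoff from Medium: 5q + 3(1−q). From Low: (-2)q + 6(1−q).
Set equal: 7q = 3(1−q) → q = 3/10.

3/10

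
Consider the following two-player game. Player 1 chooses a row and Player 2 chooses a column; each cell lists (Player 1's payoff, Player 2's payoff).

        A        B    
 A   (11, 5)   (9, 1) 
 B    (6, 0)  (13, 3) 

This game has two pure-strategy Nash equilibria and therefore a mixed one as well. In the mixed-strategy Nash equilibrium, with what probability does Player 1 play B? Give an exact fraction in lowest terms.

Player 1's mix p on A must make Player 2 indifferent between A and B.
Player 2's payoff from A: 5p + 0(1−p). From B: 1p + 3(1−p).
Set equal: 4p = 3(1−p) → p = 3/7.
Probability on B is 1 − 3/7 = 4/7.

4/7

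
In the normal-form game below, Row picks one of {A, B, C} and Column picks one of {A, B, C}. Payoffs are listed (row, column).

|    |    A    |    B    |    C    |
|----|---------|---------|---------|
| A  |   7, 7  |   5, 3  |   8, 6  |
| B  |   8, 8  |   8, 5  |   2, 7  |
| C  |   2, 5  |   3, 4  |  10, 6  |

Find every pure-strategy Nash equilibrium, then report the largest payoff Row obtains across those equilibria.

(B, A) is a pure NE (Row: 8 ≥ 7; Column: 8 ≥ 7). Row gets 8.
Both C is a pure NE (Row: 10 ≥ 8; Column: 6 ≥ 5). Row gets 10.
Every other cell has a profitable deviation for at least one player. Highest of {8, 10} is 10.

10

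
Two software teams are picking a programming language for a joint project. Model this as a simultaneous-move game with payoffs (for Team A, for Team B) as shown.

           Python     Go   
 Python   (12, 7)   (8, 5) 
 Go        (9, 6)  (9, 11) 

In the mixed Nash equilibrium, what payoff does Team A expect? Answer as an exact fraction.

Team B mixes with probability q on Python, chosen so Team A is indifferent: 12q + 8(1−q) = 9q + 9(1−q) gives q = 1/4.
Team A's expected payoff (from either row, since indifferent) is 12·1/4 + 8·3/4 = 9.

9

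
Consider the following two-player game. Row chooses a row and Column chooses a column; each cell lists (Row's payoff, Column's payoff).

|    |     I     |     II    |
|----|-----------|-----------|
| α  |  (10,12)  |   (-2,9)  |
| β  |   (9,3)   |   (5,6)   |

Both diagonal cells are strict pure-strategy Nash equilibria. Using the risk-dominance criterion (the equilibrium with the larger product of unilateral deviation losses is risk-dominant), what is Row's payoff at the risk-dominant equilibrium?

5

At (α, I): Row loses 10 − 9 = 1 by deviating; Column loses 12 − 9 = 3. Product = 1·3 = 3.
At (β, II): Row loses 5 − (-2) = 7 by deviating; Column loses 6 − 3 = 3. Product = 7·3 = 21.
21 > 3, so (β, II) is risk-dominant. Row's payoff there is 5.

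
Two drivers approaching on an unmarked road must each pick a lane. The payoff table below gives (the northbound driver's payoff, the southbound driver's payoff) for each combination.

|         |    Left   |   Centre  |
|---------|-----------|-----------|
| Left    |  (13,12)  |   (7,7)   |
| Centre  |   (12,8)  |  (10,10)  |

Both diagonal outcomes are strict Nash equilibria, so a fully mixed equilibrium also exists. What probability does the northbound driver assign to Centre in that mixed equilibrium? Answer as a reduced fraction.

5/7

The northbound driver's mix p on Left must make the southbound driver indifferent between Left and Centre.
The southbound driver's payoff from Left: 12p + 8(1−p). From Centre: 7p + 10(1−p).
Set equal: 5p = 2(1−p) → p = 2/7.
Probability on Centre is 1 − 2/7 = 5/7.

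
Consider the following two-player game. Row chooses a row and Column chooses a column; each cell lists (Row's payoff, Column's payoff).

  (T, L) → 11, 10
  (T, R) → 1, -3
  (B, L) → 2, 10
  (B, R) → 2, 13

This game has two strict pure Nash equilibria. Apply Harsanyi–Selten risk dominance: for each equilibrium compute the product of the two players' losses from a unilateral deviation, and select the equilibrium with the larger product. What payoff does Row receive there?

At (T, L): Row loses 11 − 2 = 9 by deviating; Column loses 10 − (-3) = 13. Product = 9·13 = 117.
At (B, R): Row loses 2 − 1 = 1 by deviating; Column loses 13 − 10 = 3. Product = 1·3 = 3.
117 > 3, so (T, L) is risk-dominant. Row's payoff there is 11.

11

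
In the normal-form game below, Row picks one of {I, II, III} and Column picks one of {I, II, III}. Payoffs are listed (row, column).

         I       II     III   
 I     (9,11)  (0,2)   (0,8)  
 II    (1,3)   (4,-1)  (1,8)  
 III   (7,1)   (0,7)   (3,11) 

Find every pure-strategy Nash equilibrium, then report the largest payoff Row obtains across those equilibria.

9

Both I is a pure NE (Row: 9 ≥ 7; Column: 11 ≥ 8). Row gets 9.
Both III is a pure NE (Row: 3 ≥ 1; Column: 11 ≥ 7). Row gets 3.
Every other cell has a profitable deviation for at least one player. Highest of {9, 3} is 9.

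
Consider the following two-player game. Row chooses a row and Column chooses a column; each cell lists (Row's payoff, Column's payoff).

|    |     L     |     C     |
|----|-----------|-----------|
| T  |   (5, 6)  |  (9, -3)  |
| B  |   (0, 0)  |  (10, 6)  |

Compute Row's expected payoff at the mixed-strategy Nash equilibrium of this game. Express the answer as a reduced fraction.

Column mixes with probability q on L, chosen so Row is indifferent: 5q + 9(1−q) = 0q + 10(1−q) gives q = 1/6.
Row's expected payoff (from either row, since indifferent) is 5·1/6 + 9·5/6 = 25/3.

25/3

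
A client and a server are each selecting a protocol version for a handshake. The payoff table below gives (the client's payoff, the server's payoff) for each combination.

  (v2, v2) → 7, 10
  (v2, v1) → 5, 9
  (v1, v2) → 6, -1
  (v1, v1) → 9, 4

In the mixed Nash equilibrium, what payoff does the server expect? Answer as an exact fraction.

The client mixes with probability p on v2, chosen so the server is indifferent: 10p + (-1)(1−p) = 9p + 4(1−p) gives p = 5/6.
The server's expected payoff is 10·5/6 + (-1)·1/6 = 49/6.

49/6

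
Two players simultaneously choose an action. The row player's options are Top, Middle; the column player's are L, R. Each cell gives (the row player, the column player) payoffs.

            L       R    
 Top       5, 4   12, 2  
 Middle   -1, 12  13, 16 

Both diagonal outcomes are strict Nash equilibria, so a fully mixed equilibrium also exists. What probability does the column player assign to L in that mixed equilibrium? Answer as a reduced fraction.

The column player's mix q on L must make the row player indifferent between Top and Middle.
The row player's payoff from Top: 5q + 12(1−q). From Middle: (-1)q + 13(1−q).
Set equal: 6q = 1(1−q) → q = 1/7.

1/7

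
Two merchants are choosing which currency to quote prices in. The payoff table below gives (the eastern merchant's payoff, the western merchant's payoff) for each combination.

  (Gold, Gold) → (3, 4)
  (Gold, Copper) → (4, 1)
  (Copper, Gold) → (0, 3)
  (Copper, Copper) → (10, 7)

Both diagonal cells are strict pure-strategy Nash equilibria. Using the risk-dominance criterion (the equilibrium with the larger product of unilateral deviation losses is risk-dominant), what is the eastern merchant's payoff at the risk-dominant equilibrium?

10

At both Gold: the eastern merchant loses 3 − 0 = 3 by deviating; the western merchant loses 4 − 1 = 3. Product = 3·3 = 9.
At both Copper: the eastern merchant loses 10 − 4 = 6 by deviating; the western merchant loses 7 − 3 = 4. Product = 6·4 = 24.
24 > 9, so both Copper is risk-dominant. The eastern merchant's payoff there is 10.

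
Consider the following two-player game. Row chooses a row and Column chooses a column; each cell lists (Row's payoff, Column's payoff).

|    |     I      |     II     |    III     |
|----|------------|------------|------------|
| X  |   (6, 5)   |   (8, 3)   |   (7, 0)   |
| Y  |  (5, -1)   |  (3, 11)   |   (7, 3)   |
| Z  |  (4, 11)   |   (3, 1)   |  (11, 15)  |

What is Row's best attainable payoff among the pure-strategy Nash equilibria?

(X, I) is a pure NE (Row: 6 ≥ 5; Column: 5 ≥ 3). Row gets 6.
(Z, III) is a pure NE (Row: 11 ≥ 7; Column: 15 ≥ 11). Row gets 11.
Every other cell has a profitable deviation for at least one player. Highest of {6, 11} is 11.

11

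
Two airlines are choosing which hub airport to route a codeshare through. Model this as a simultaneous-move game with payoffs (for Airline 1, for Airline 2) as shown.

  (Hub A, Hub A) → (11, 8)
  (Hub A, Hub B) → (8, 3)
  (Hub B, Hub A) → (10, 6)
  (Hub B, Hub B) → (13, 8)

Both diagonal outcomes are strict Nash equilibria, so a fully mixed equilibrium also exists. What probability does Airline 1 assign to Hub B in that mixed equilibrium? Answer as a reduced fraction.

5/7

Airline 1's mix p on Hub A must make Airline 2 indifferent between Hub A and Hub B.
Airline 2's payoff from Hub A: 8p + 6(1−p). From Hub B: 3p + 8(1−p).
Set equal: 5p = 2(1−p) → p = 2/7.
Probability on Hub B is 1 − 2/7 = 5/7.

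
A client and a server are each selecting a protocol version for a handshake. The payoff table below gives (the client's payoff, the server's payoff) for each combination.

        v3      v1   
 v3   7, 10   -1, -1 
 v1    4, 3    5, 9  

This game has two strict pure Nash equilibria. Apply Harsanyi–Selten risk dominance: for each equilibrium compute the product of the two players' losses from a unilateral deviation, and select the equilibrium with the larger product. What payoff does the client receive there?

At both v3: the client loses 7 − 4 = 3 by deviating; the server loses 10 − (-1) = 11. Product = 3·11 = 33.
At both v1: the client loses 5 − (-1) = 6 by deviating; the server loses 9 − 3 = 6. Product = 6·6 = 36.
36 > 33, so both v1 is risk-dominant. The client's payoff there is 5.

5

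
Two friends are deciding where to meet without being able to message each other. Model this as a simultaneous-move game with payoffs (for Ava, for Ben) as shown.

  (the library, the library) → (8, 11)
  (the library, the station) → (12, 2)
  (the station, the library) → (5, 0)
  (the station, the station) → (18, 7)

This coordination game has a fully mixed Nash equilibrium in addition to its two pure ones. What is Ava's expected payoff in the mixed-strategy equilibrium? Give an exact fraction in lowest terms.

Ben mixes with probability q on the library, chosen so Ava is indifferent: 8q + 12(1−q) = 5q + 18(1−q) gives q = 2/3.
Ava's expected payoff (from either row, since indifferent) is 8·2/3 + 12·1/3 = 28/3.

28/3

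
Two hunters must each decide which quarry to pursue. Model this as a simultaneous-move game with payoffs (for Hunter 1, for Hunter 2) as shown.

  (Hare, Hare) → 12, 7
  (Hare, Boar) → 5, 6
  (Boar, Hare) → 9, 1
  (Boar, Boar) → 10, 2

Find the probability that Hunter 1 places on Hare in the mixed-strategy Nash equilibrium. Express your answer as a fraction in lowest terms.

1/2

Hunter 1's mix p on Hare must make Hunter 2 indifferent between Hare and Boar.
Hunter 2's payoff from Hare: 7p + 1(1−p). From Boar: 6p + 2(1−p).
Set equal: 1p = 1(1−p) → p = 1/2.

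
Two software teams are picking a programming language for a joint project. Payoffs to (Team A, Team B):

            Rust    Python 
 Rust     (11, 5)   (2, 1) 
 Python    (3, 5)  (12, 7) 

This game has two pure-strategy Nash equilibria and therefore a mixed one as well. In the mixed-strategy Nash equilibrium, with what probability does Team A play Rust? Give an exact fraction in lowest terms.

1/3

Team A's mix p on Rust must make Team B indifferent between Rust and Python.
Team B's payoff from Rust: 5p + 5(1−p). From Python: 1p + 7(1−p).
Set equal: 4p = 2(1−p) → p = 2/6 = 1/3.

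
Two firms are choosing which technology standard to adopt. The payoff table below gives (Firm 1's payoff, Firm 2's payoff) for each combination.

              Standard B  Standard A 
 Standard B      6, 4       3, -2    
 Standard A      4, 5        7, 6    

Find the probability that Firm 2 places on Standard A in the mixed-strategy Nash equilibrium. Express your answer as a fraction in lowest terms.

1/3

Firm 2's mix q on Standard B must make Firm 1 indifferent between Standard B and Standard A.
Firm 1's payoff from Standard B: 6q + 3(1−q). From Standard A: 4q + 7(1−q).
Set equal: 2q = 4(1−q) → q = 4/6 = 2/3.
Probability on Standard A is 1 − 2/3 = 1/3.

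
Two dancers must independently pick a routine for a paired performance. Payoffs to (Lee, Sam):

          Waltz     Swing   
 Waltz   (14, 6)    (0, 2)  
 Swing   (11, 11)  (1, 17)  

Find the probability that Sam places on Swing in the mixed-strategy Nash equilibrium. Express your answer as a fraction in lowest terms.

Sam's mix q on Waltz must make Lee indifferent between Waltz and Swing.
Lee's payoff from Waltz: 14q + 0(1−q). From Swing: 11q + 1(1−q).
Set equal: 3q = 1(1−q) → q = 1/4.
Probability on Swing is 1 − 1/4 = 3/4.

3/4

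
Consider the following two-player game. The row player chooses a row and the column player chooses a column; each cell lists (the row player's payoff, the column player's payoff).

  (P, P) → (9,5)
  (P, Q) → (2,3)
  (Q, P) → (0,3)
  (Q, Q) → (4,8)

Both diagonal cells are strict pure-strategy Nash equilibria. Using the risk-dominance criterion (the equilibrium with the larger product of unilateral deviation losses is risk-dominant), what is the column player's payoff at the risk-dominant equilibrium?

At both P: the row player loses 9 − 0 = 9 by deviating; the column player loses 5 − 3 = 2. Product = 9·2 = 18.
At both Q: the row player loses 4 − 2 = 2 by deviating; the column player loses 8 − 3 = 5. Product = 2·5 = 10.
18 > 10, so both P is risk-dominant. The column player's payoff there is 5.

5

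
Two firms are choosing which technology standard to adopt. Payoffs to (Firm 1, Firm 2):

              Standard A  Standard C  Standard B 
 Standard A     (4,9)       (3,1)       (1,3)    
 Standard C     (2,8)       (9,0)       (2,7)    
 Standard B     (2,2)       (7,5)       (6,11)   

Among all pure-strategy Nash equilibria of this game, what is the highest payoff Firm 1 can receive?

Both Standard A is a pure NE (Firm 1: 4 ≥ 2; Firm 2: 9 ≥ 3). Firm 1 gets 4.
Both Standard B is a pure NE (Firm 1: 6 ≥ 2; Firm 2: 11 ≥ 5). Firm 1 gets 6.
Every other cell has a profitable deviation for at least one player. Highest of {4, 6} is 6.

6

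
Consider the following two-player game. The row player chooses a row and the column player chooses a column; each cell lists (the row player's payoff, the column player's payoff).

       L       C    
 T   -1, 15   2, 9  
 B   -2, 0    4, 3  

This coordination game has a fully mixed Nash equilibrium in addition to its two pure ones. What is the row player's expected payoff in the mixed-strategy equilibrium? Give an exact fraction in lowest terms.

0

The column player mixes with probability q on L, chosen so the row player is indifferent: (-1)q + 2(1−q) = (-2)q + 4(1−q) gives q = 2/3.
The row player's expected payoff (from either row, since indifferent) is (-1)·2/3 + 2·1/3 = 0.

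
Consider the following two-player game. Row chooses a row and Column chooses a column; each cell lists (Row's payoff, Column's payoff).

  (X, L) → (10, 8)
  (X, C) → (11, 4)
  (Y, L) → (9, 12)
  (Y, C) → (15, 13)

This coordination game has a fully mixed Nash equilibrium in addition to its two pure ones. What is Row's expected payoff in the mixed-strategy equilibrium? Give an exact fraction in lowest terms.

51/5

Column mixes with probability q on L, chosen so Row is indifferent: 10q + 11(1−q) = 9q + 15(1−q) gives q = 4/5.
Row's expected payoff (from either row, since indifferent) is 10·4/5 + 11·1/5 = 51/5.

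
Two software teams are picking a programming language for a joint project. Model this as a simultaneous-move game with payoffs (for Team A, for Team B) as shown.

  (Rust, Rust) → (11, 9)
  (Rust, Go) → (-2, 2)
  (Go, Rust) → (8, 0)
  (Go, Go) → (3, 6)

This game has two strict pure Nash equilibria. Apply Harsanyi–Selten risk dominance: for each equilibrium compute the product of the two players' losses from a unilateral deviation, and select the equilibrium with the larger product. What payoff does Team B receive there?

6

At both Rust: Team A loses 11 − 8 = 3 by deviating; Team B loses 9 − 2 = 7. Product = 3·7 = 21.
At both Go: Team A loses 3 − (-2) = 5 by deviating; Team B loses 6 − 0 = 6. Product = 5·6 = 30.
30 > 21, so both Go is risk-dominant. Team B's payoff there is 6.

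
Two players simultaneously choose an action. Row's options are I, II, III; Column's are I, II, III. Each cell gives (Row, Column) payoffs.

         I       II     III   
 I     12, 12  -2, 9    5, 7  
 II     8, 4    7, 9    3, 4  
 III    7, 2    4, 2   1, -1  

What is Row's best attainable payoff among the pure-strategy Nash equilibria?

Both I is a pure NE (Row: 12 ≥ 8; Column: 12 ≥ 9). Row gets 12.
Both II is a pure NE (Row: 7 ≥ 4; Column: 9 ≥ 4). Row gets 7.
Every other cell has a profitable deviation for at least one player. Highest of {12, 7} is 12.

12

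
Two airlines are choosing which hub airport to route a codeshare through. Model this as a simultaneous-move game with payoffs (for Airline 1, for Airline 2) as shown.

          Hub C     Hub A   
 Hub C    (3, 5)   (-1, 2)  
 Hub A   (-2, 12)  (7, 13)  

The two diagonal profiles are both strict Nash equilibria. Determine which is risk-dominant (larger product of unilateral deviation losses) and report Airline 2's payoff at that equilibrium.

At both Hub C: Airline 1 loses 3 − (-2) = 5 by deviating; Airline 2 loses 5 − 2 = 3. Product = 5·3 = 15.
At both Hub A: Airline 1 loses 7 − (-1) = 8 by deviating; Airline 2 loses 13 − 12 = 1. Product = 8·1 = 8.
15 > 8, so both Hub C is risk-dominant. Airline 2's payoff there is 5.

5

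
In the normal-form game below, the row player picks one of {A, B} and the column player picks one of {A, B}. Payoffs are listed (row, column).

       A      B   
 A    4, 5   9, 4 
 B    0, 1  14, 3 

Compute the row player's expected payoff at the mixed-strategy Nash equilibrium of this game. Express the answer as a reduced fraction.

56/9

The column player mixes with probability q on A, chosen so the row player is indifferent: 4q + 9(1−q) = 0q + 14(1−q) gives q = 5/9.
The row player's expected payoff (from either row, since indifferent) is 4·5/9 + 9·4/9 = 56/9.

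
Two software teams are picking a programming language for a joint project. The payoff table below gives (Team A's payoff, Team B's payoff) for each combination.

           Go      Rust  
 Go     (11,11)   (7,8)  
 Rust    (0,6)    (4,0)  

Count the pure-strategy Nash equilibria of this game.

1

Both Go: Team A gets 11 (best alternative 0); Team B gets 11 (best alternative 8). Neither deviates — NE.
Both Rust is not a NE: Team A would switch to Go (7 > 4).
No other cell survives both best-response checks, so there is 1 pure NE.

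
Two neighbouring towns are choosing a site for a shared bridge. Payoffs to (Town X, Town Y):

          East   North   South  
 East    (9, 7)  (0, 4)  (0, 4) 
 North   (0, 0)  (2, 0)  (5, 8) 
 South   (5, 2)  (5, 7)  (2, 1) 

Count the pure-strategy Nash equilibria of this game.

3

Both East: Town X gets 9 (best alternative 5); Town Y gets 7 (best alternative 4). Neither deviates — NE.
(North, South): Town X gets 5 (best alternative 2); Town Y gets 8 (best alternative 0). Neither deviates — NE.
(South, North): Town X gets 5 (best alternative 2); Town Y gets 7 (best alternative 2). Neither deviates — NE.
Both North is not a NE: Town X would switch to South (5 > 2).
No other cell survives both best-response checks, so there are 3 pure NE.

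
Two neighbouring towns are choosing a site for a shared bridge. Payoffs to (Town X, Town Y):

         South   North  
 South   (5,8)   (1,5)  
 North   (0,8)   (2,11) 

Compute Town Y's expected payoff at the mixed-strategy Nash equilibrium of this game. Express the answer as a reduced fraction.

Town X mixes with probability p on South, chosen so Town Y is indifferent: 8p + 8(1−p) = 5p + 11(1−p) gives p = 1/2.
Town Y's expected payoff is 8·1/2 + 8·1/2 = 8.

8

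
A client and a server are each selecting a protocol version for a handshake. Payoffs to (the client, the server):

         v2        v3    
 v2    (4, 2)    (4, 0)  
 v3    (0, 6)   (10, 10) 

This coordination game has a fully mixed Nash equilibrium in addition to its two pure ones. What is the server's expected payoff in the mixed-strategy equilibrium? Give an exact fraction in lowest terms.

10/3

The client mixes with probability p on v2, chosen so the server is indifferent: 2p + 6(1−p) = 0p + 10(1−p) gives p = 2/3.
The server's expected payoff is 2·2/3 + 6·1/3 = 10/3.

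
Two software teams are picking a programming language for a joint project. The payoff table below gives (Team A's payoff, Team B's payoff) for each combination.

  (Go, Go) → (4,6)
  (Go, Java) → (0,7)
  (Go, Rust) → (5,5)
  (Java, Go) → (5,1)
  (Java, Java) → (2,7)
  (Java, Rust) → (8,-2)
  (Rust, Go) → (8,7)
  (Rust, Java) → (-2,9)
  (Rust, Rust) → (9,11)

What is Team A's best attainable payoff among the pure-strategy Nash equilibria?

9

Both Java is a pure NE (Team A: 2 ≥ 0; Team B: 7 ≥ 1). Team A gets 2.
Both Rust is a pure NE (Team A: 9 ≥ 8; Team B: 11 ≥ 9). Team A gets 9.
Every other cell has a profitable deviation for at least one player. Highest of {2, 9} is 9.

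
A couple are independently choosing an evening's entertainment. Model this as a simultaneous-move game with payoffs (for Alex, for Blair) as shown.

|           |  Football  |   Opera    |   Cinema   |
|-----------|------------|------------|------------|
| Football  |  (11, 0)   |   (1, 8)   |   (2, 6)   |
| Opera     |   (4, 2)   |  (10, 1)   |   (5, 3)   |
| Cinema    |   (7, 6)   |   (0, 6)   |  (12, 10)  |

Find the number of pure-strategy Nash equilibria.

Both Cinema: Alex gets 12 (best alternative 5); Blair gets 10 (best alternative 6). Neither deviates — NE.
Both Football is not a NE: Blair would switch to Opera (8 > 0).
No other cell survives both best-response checks, so there is 1 pure NE.

1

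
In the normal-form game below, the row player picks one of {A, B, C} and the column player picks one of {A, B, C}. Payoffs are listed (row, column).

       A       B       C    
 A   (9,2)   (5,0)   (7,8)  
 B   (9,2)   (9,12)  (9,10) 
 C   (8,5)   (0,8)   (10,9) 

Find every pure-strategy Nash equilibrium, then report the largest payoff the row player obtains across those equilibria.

10

Both B is a pure NE (the row player: 9 ≥ 5; the column player: 12 ≥ 10). The row player gets 9.
Both C is a pure NE (the row player: 10 ≥ 9; the column player: 9 ≥ 8). The row player gets 10.
Every other cell has a profitable deviation for at least one player. Highest of {9, 10} is 10.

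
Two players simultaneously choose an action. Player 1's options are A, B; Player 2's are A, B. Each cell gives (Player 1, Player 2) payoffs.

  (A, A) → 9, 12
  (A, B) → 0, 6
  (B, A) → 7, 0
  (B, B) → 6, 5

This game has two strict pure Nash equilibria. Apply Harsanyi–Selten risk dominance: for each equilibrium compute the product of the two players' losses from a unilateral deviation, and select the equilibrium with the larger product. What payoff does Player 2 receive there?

At both A: Player 1 loses 9 − 7 = 2 by deviating; Player 2 loses 12 − 6 = 6. Product = 2·6 = 12.
At both B: Player 1 loses 6 − 0 = 6 by deviating; Player 2 loses 5 − 0 = 5. Product = 6·5 = 30.
30 > 12, so both B is risk-dominant. Player 2's payoff there is 5.

5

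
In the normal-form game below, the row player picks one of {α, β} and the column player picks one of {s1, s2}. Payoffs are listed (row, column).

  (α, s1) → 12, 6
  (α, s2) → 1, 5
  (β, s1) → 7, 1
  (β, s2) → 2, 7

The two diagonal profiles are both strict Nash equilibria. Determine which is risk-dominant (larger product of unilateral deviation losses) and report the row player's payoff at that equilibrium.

2

At (α, s1): the row player loses 12 − 7 = 5 by deviating; the column player loses 6 − 5 = 1. Product = 5·1 = 5.
At (β, s2): the row player loses 2 − 1 = 1 by deviating; the column player loses 7 − 1 = 6. Product = 1·6 = 6.
6 > 5, so (β, s2) is risk-dominant. The row player's payoff there is 2.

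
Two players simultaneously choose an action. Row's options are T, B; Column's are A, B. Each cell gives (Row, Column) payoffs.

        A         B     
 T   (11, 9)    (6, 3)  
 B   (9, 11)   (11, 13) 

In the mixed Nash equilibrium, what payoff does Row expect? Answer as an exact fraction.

67/7

Column mixes with probability q on A, chosen so Row is indifferent: 11q + 6(1−q) = 9q + 11(1−q) gives q = 5/7.
Row's expected payoff (from either row, since indifferent) is 11·5/7 + 6·2/7 = 67/7.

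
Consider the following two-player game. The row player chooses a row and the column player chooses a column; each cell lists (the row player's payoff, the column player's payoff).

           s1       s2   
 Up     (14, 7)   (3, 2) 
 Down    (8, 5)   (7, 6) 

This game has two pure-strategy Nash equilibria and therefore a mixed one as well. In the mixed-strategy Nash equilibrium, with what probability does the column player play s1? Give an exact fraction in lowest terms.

The column player's mix q on s1 must make the row player indifferent between Up and Down.
The row player's payoff from Up: 14q + 3(1−q). From Down: 8q + 7(1−q).
Set equal: 6q = 4(1−q) → q = 4/10 = 2/5.

2/5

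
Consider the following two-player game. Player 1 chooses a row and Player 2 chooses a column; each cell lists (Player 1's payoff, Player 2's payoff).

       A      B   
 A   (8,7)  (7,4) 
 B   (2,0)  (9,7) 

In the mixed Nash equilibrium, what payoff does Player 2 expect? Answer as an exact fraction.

49/10

Player 1 mixes with probability p on A, chosen so Player 2 is indifferent: 7p + 0(1−p) = 4p + 7(1−p) gives p = 7/10.
Player 2's expected payoff is 7·7/10 + 0·3/10 = 49/10.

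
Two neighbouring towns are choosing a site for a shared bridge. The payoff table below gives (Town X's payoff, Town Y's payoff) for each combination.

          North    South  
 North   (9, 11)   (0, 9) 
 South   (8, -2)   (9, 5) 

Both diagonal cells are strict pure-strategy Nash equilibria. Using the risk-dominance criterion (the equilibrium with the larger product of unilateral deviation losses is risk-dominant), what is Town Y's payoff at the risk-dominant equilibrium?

5

At both North: Town X loses 9 − 8 = 1 by deviating; Town Y loses 11 − 9 = 2. Product = 1·2 = 2.
At both South: Town X loses 9 − 0 = 9 by deviating; Town Y loses 5 − (-2) = 7. Product = 9·7 = 63.
63 > 2, so both South is risk-dominant. Town Y's payoff there is 5.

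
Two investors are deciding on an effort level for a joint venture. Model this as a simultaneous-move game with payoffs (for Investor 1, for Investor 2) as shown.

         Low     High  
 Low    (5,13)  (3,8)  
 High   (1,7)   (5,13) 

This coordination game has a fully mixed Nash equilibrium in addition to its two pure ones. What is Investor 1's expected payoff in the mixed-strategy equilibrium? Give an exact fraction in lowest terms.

Investor 2 mixes with probability q on Low, chosen so Investor 1 is indifferent: 5q + 3(1−q) = 1q + 5(1−q) gives q = 1/3.
Investor 1's expected payoff (from either row, since indifferent) is 5·1/3 + 3·2/3 = 11/3.

11/3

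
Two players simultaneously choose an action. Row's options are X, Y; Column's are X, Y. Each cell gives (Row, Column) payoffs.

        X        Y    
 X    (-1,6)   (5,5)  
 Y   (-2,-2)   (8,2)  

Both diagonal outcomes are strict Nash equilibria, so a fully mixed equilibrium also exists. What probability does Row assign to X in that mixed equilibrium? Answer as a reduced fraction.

4/5

Row's mix p on X must make Column indifferent between X and Y.
Column's payoff from X: 6p + (-2)(1−p). From Y: 5p + 2(1−p).
Set equal: 1p = 4(1−p) → p = 4/5.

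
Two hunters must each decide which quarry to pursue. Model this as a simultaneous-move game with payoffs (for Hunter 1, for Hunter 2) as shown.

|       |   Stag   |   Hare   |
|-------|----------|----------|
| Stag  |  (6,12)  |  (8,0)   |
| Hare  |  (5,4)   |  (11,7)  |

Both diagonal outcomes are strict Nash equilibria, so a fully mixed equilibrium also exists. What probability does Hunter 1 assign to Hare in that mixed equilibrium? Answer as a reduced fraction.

Hunter 1's mix p on Stag must make Hunter 2 indifferent between Stag and Hare.
Hunter 2's payoff from Stag: 12p + 4(1−p). From Hare: 0p + 7(1−p).
Set equal: 12p = 3(1−p) → p = 3/15 = 1/5.
Probability on Hare is 1 − 1/5 = 4/5.

4/5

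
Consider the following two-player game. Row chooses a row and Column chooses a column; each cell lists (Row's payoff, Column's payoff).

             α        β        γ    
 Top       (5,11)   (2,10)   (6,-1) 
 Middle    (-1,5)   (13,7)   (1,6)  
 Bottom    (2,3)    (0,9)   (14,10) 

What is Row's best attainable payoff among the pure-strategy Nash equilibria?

14

(Top, α) is a pure NE (Row: 5 ≥ 2; Column: 11 ≥ 10). Row gets 5.
(Middle, β) is a pure NE (Row: 13 ≥ 2; Column: 7 ≥ 6). Row gets 13.
(Bottom, γ) is a pure NE (Row: 14 ≥ 6; Column: 10 ≥ 9). Row gets 14.
Every other cell has a profitable deviation for at least one player. Highest of {5, 13, 14} is 14.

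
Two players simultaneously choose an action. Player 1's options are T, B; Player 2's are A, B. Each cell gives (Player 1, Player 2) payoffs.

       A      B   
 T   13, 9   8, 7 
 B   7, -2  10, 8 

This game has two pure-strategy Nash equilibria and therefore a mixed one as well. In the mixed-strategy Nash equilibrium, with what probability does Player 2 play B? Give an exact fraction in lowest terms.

Player 2's mix q on A must make Player 1 indifferent between T and B.
Player 1's payoff from T: 13q + 8(1−q). From B: 7q + 10(1−q).
Set equal: 6q = 2(1−q) → q = 2/8 = 1/4.
Probability on B is 1 − 1/4 = 3/4.

3/4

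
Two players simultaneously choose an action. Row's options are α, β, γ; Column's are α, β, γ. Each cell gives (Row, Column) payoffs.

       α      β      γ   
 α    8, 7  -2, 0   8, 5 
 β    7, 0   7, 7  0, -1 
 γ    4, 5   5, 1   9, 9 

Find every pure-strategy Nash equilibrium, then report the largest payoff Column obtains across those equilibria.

Both α is a pure NE (Row: 8 ≥ 7; Column: 7 ≥ 5). Column gets 7.
Both β is a pure NE (Row: 7 ≥ 5; Column: 7 ≥ 0). Column gets 7.
Both γ is a pure NE (Row: 9 ≥ 8; Column: 9 ≥ 5). Column gets 9.
Every other cell has a profitable deviation for at least one player. Highest of {7, 7, 9} is 9.

9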